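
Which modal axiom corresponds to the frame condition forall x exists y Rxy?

This is seriality; the standard corresponding axiom is D: □q → ◇q.
Suppose □q→◇q is valid. At any x set V(q)=W. Then □q at x, so ◇q at x, so x has a successor.

□q → ◇q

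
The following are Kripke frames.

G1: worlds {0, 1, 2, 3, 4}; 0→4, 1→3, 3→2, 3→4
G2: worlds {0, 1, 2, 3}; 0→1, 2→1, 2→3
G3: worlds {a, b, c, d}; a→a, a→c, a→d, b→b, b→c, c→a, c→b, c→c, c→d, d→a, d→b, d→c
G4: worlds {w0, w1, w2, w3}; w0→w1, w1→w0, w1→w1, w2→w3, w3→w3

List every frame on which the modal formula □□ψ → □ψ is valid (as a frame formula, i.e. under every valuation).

The schema corresponds to density: ∀x ∀y (Rxy → ∃z (Rxz ∧ Rzy)).
G1: fails — R34 but no z with R3z and Rz4.
G2: fails — R01 but no z with R0z and Rz1.
G3: satisfies the condition.
G4: satisfies the condition.
Valid on: G3, G4.

G3, G4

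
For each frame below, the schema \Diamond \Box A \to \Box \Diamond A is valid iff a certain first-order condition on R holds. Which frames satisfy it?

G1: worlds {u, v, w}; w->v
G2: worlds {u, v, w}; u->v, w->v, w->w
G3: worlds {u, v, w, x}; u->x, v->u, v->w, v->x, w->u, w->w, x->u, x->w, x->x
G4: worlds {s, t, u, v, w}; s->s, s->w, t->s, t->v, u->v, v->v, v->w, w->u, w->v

The schema corresponds to convergence: \forall x \forall y \forall z (Rxy \wedge Rxz \to \exists w (Ryw \wedge Rzw)).
G1: fails — Rwv and Rwv but v and v have no common successor.
G2: fails — Ruv and Ruv but v and v have no common successor.
G3: fails — Rvw and Rvu but w and u have no common successor.
G4: fails — Rsw and Rss but w and s have no common successor.
Valid on no frame.

none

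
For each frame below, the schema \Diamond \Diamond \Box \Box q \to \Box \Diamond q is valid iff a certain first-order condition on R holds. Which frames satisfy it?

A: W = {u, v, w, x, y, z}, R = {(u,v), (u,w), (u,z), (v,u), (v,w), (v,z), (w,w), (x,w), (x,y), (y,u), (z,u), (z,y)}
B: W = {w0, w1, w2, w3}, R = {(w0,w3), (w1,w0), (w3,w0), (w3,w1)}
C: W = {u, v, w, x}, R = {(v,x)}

C

This is the axiom for a generalized confluence (Geach) condition; its first-order frame correspondent is \forall x \forall y \forall z ((x R^2 y \wedge xRz) \to \exists w (y R^2 w \wedge zRw)).
A: fails — uR²w, uRz but no t with wR²t and zRt.
B: fails — w0R²w1, w0Rw3 but no w with w1R²w and w3Rw.
C: holds.
Valid on: C.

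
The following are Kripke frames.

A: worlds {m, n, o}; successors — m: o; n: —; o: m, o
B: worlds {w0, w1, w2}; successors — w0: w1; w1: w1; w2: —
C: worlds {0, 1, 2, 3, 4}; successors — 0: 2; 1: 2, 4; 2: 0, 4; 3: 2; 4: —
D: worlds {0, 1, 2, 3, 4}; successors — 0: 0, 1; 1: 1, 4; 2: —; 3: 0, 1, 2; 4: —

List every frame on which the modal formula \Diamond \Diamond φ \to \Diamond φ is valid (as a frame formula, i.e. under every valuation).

B

Frame correspondent (Sahlqvist): \forall x \forall y \forall z (Rxy \wedge Ryz \to Rxz) — i.e. transitivity.
A: fails — Rmo and Rom but not Rmm.
B: satisfies the condition.
C: fails — R32 and R20 but not R30.
D: fails — R31 and R14 but not R34.
Valid on: B.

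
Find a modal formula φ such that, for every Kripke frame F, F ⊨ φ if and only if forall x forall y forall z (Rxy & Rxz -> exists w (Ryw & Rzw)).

A defining formula is ◇□q → □◇q (the .2 axiom).
Suppose ◇□q→□◇q is valid. Take Rxy, Rxz and set V(q)={w : Ryw}. Then □q at y so ◇□q at x, so □◇q at x, so ◇q at z, giving w with Rzw and Ryw.

◇□q → □◇q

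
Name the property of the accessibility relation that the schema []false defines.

emptiness of R

□⊥ is valid iff no world has any successor (otherwise □⊥ fails at any world with one).
Conversely, on a frame with emptiness of R the schema holds at every world under every valuation.
So the correspondent is emptiness of R.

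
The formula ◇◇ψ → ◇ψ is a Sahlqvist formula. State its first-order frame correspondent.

Transitivity

Replacing ψ by ¬ψ and contraposing gives the equivalent schema □ψ → □□ψ.
Suppose □ψ→□□ψ is valid. Take Rxy, Ryz and set V(ψ)={w : Rxw}. Then □ψ at x, so □□ψ at x, so □ψ at y, so ψ at z, i.e. Rxz.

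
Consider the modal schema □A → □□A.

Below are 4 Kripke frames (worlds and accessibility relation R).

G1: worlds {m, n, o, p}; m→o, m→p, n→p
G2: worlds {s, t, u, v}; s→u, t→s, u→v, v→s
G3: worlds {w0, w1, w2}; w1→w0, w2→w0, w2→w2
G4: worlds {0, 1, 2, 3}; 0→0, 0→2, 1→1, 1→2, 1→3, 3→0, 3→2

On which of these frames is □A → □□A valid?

This is the axiom for transitivity; its first-order frame correspondent is ∀x ∀y ∀z (Rxy ∧ Ryz → Rxz).
G1: holds.
G2: fails — Rsu and Ruv but not Rsv.
G3: holds.
G4: fails — R13 and R30 but not R10.
Valid on: G1, G3.

G1, G3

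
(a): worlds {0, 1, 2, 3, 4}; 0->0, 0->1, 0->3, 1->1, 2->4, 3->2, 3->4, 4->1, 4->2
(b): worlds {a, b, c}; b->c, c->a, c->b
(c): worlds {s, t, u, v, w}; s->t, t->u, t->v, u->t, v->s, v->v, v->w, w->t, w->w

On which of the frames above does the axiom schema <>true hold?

The schema corresponds to seriality: forall x exists y Rxy.
(a): ✓.
(b): fails — world a has no successor.
(c): ✓.

(a), (c)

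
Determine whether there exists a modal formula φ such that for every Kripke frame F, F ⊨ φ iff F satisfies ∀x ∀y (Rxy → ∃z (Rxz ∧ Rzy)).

This is a Sahlqvist condition; the C4 axiom □□p → □p defines it.
Suppose □□p→□p is valid. Take Rxy and set V(p)={w : xR²w}. Then □□p at x, so □p at x, so p at y, i.e. ∃z(Rxz∧Rzy).

Yes, by □□p → □p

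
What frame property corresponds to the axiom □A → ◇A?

Suppose □A→◇A is valid. At any x set V(A)=W. Then □A at x, so ◇A at x, so x has a successor.
The converse is a direct semantic check.
So the correspondent is seriality.

seriality: ∀x ∃y Rxy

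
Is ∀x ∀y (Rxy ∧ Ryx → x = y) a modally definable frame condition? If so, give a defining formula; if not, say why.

Not definable by any modal formula

Modal frame validity is preserved under surjective bounded morphisms.
The 4-cycle (worlds a,b,c,d with a→b→c→d→a) is antisymmetric. Sending even-indexed worlds to • and odd-indexed worlds to ∘ is a surjective bounded morphism onto the two-world frame with •↔∘, which is not antisymmetric.
So no modal formula (or set of formulas) defines exactly the antisymmetric frames.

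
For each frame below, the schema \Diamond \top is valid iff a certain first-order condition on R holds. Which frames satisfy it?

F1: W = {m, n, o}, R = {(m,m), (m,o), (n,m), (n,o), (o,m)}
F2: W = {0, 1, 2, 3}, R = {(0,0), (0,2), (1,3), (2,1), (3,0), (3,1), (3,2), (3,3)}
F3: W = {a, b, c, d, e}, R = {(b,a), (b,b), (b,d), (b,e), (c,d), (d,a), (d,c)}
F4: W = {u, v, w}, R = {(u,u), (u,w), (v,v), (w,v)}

F1, F2, F4

This is the axiom for seriality; its first-order frame correspondent is \forall x \exists y Rxy.
F1: holds.
F2: holds.
F3: fails — world a has no successor.
F4: holds.
Valid on: F1, F2, F4.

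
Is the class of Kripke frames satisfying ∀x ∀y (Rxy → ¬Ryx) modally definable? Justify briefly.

Any modally definable frame class is closed under surjective bounded morphisms.
The 4-cycle (worlds 0,1,2,3 with 0→1→2→3→0) is asymmetric. Mapping every world to a single reflexive point • is a surjective bounded morphism, and the reflexive point is not asymmetric (R•• but asymmetry requires ¬R••).
Hence asymmetry is not modally definable.

Not modally definable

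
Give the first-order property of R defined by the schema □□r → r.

∀x ∃w (xR²w ∧ x = w)

This is a Sahlqvist (Geach-type) schema ◇^0□^2r → □^0◇^0r.
First-order correspondent: ∀x ∃w (xR²w ∧ x = w).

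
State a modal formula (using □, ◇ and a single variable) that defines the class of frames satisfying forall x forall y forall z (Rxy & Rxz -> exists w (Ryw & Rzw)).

A defining formula is ◇□s → □◇s (the .2 axiom).
Suppose ◇□s→□◇s is valid. Take Rxy, Rxz and set V(s)={w : Ryw}. Then □s at y so ◇□s at x, so □◇s at x, so ◇s at z, giving w with Rzw and Ryw.

◇□s → □◇s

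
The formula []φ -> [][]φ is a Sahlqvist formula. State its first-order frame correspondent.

Suppose □φ→□□φ is valid. Take Rxy, Ryz and set V(φ)={w : Rxw}. Then □φ at x, so □□φ at x, so □φ at y, so φ at z, i.e. Rxz.
Conversely, on a frame with transitivity the schema holds at every world under every valuation.
Frame condition: forall x forall y forall z (Rxy & Ryz -> Rxz).

transitivity: forall x forall y forall z (Rxy & Ryz -> Rxz)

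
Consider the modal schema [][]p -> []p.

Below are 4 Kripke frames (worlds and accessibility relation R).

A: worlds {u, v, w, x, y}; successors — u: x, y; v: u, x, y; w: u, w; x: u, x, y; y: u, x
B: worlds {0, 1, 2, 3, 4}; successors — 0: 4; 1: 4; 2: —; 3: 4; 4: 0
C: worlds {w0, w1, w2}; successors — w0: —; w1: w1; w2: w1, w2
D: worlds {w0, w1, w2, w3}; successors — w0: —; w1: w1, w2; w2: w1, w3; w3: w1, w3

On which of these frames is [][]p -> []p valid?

A, C, D

This is the axiom for density; its first-order frame correspondent is forall x forall y (Rxy -> exists z (Rxz & Rzy)).
A: holds.
B: fails — R34 but no z with R3z and Rz4.
C: holds.
D: holds.
Valid on: A, C, D.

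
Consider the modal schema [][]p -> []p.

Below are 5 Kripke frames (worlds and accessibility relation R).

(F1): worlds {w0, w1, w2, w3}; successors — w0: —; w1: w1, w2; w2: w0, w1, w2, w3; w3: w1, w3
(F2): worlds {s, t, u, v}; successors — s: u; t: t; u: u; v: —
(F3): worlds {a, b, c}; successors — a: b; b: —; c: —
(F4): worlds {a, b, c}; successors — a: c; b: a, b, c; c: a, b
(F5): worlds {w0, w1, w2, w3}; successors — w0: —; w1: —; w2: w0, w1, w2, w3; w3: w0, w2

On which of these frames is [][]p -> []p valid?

(F1), (F2), (F5)

Frame correspondent (Sahlqvist): forall x forall y (Rxy -> exists z (Rxz & Rzy)) — i.e. density.
(F1): condition met.
(F2): condition met.
(F3): fails — Rab but no z with Raz and Rzb.
(F4): fails — Rac but no z with Raz and Rzc.
(F5): condition met.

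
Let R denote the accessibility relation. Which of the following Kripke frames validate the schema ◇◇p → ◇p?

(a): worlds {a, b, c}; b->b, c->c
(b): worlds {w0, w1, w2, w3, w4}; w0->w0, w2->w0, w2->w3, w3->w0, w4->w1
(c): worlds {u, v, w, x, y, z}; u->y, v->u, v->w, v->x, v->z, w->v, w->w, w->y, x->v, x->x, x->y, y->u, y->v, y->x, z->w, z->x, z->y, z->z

(a), (b)

Frame correspondent (Sahlqvist): ∀x ∀y ∀z (Rxy ∧ Ryz → Rxz) — i.e. transitivity.
(a): holds.
(b): holds.
(c): fails — Ryx and Rxy but not Ryy.
Valid on: (a), (b).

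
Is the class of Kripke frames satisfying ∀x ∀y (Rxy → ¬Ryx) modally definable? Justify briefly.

No — not modally definable

Modal frame validity is preserved under surjective bounded morphisms.
The 3-cycle (worlds s,t,u with s→t→u→s) is asymmetric. Mapping every world to a single reflexive point • is a surjective bounded morphism, and the reflexive point is not asymmetric (R•• but asymmetry requires ¬R••).
Hence asymmetry is not modally definable.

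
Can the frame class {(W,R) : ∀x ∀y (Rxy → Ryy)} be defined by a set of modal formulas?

Yes, by □(□p → p)

The condition is shift-reflexivity. A defining modal formula is □(□p → p).
Suppose □(□p→p) is valid. Take Rxy and set V(p)={w : Ryw}. Then at y, □p holds; since □(□p→p) at x, □p→p at y, so p at y, i.e. Ryy.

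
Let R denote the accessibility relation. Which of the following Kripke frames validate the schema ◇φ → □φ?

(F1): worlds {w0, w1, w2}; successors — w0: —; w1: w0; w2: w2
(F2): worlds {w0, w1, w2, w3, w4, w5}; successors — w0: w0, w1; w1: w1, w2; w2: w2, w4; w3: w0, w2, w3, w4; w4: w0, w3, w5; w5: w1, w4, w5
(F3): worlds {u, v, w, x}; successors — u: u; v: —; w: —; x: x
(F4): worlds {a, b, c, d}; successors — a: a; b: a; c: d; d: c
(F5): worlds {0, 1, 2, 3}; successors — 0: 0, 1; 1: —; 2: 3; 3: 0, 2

This is the axiom for partial functionality; its first-order frame correspondent is ∀x ∀y ∀z (Rxy ∧ Rxz → y = z).
(F1): holds.
(F2): fails — w0 sees both w0 and w1.
(F3): holds.
(F4): holds.
(F5): fails — 0 sees both 0 and 1.

(F1), (F3), (F4)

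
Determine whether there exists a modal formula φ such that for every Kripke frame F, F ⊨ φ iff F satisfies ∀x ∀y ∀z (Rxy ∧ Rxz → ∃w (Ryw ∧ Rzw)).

Yes, by ◇□q → □◇q

The condition is convergence. A defining modal formula is ◇□q → □◇q.
Suppose ◇□q→□◇q is valid. Take Rxy, Rxz and set V(q)={w : Ryw}. Then □q at y so ◇□q at x, so □◇q at x, so ◇q at z, giving w with Rzw and Ryw.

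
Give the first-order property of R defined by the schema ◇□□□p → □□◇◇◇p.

This is a Sahlqvist (Geach-type) schema ◇^1□^3p → □^2◇^3p.
Minimal-valuation argument: fix x; take any y with xR^1y and any z with xR^2z. Set V(p) to the set of worlds R-reachable from y in exactly 3 steps. Then □^3p holds at y, so the antecedent holds at x; validity forces ◇^3p at z, giving a w with zR^3w and yR^3w.
First-order correspondent: ∀x ∀y ∀z ((xRy ∧ xR²z) → ∃w (yR³w ∧ zR³w)).

∀x ∀y ∀z ((xRy ∧ xR²z) → ∃w (yR³w ∧ zR³w))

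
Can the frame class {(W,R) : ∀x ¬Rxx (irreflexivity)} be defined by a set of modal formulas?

Modal frame validity is preserved under surjective bounded morphisms.
The 2-cycle (worlds a,b with a→b→a) is irreflexive, and the map sending every world to a single reflexive point • is a surjective bounded morphism (forth: every edge maps to (•,•); back: every world has a successor). So any modal formula valid on the 2-cycle is also valid on the reflexive point, which is not irreflexive.
Hence irreflexivity is not modally definable.

Not modally definable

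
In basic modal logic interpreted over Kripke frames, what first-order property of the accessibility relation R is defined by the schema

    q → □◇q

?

Suppose q→□◇q is valid. Take Rxy and set V(q)={x}. Then q at x, so □◇q at x, so ◇q at y, so some z with Ryz has q; z=x, i.e. Ryx.

Symmetry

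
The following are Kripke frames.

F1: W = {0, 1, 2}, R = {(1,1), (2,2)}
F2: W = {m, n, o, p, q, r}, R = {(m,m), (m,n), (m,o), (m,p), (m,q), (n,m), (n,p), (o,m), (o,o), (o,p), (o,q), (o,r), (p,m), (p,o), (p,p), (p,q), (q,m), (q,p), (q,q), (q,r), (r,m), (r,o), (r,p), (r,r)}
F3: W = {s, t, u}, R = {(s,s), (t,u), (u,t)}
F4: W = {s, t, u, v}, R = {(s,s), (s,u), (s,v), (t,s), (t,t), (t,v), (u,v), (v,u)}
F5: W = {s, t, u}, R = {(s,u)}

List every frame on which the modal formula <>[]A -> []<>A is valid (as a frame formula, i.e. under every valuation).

The schema corresponds to convergence: forall x forall y forall z (Rxy & Rxz -> exists w (Ryw & Rzw)).
F1: condition met.
F2: condition met.
F3: condition met.
F4: fails — Rsv and Rsu but v and u have no common successor.
F5: fails — Rsu and Rsu but u and u have no common successor.

F1, F2, F3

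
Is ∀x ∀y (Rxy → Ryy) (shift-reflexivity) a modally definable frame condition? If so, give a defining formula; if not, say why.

The condition is shift-reflexivity. A defining modal formula is □(□r → r).

Yes — defined by □(□r → r)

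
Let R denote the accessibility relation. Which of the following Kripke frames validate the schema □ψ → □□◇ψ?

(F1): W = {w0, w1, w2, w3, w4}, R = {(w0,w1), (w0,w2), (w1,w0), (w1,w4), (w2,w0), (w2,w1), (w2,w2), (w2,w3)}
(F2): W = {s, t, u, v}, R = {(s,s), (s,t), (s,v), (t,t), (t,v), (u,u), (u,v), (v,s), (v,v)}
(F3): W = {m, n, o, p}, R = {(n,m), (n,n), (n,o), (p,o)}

Frame correspondent (Sahlqvist): ∀x ∀z (xR²z → ∃w (xRw ∧ zRw)) — i.e. a generalized confluence (Geach) condition.
(F1): fails — w0R²w1 but no w with w0Rw and w1Rw.
(F2): satisfies the condition.
(F3): fails — nR²m but no w with nRw and mRw.
Valid on: (F2).

(F2)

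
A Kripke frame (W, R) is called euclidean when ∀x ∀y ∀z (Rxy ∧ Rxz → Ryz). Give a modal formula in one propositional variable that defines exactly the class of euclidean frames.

◇s → □◇s

A defining formula is ◇s → □◇s (the 5 axiom).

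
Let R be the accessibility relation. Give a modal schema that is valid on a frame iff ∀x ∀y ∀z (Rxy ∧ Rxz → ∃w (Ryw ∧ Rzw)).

◇□ψ → □◇ψ

A defining formula is ◇□ψ → □◇ψ (the .2 axiom).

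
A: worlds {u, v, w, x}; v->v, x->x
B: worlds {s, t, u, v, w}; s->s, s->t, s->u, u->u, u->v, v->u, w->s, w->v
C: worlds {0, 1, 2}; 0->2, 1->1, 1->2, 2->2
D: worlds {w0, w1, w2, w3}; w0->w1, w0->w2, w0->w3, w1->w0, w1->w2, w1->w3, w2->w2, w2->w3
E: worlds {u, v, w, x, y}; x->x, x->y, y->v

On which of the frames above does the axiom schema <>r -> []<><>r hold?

The schema corresponds to a generalized confluence (Geach) condition: forall x forall y forall z ((xRy & xRz) -> exists w (y = w & z R^2 w)).
A: holds.
B: fails — sRs, sRt but no w* with s=w* and tR²w*.
C: fails — 1R1, 1R2 but no w with 1=w and 2R²w.
D: fails — w0Rw1, w0Rw2 but no w with w1=w and w2R²w.
E: fails — xRx, xRy but no t with x=t and yR²t.
Valid on: A.

A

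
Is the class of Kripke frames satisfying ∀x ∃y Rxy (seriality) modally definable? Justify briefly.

Yes — defined by □p → ◇p

Yes: it is seriality, defined by the D schema □p → ◇p.
Suppose □p→◇p is valid. At any x set V(p)=W. Then □p at x, so ◇p at x, so x has a successor.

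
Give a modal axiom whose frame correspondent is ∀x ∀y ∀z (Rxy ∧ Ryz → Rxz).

This is transitivity; the standard corresponding axiom is 4: □s → □□s.
Suppose □s→□□s is valid. Take Rxy, Ryz and set V(s)={w : Rxw}. Then □s at x, so □□s at x, so □s at y, so s at z, i.e. Rxz.

□s → □□s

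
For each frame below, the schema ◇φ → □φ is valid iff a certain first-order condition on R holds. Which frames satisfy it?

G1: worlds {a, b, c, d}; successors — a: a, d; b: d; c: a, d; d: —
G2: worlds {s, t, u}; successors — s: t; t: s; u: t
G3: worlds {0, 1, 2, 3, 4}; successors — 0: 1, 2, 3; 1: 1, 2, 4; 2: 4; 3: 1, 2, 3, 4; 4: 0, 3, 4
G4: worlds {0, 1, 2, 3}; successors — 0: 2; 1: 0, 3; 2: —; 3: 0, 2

The schema corresponds to partial functionality: ∀x ∀y ∀z (Rxy ∧ Rxz → y = z).
G1: fails — a sees both a and d.
G2: satisfies the condition.
G3: fails — 0 sees both 1 and 2.
G4: fails — 1 sees both 0 and 3.

G2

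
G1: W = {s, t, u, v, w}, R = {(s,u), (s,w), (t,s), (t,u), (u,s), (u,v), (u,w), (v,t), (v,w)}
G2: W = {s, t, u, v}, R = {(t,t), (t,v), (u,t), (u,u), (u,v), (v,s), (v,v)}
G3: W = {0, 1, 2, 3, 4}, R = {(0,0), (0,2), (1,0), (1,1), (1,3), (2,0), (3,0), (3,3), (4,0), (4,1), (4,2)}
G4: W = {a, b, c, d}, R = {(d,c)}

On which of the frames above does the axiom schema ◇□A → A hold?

The schema corresponds to symmetry: ∀x ∀y (Rxy → Ryx).
G1: fails — Ruv but not Rvu.
G2: fails — Ruv but not Rvu.
G3: fails — R10 but not R01.
G4: fails — Rdc but not Rcd.
Valid on no frame.

none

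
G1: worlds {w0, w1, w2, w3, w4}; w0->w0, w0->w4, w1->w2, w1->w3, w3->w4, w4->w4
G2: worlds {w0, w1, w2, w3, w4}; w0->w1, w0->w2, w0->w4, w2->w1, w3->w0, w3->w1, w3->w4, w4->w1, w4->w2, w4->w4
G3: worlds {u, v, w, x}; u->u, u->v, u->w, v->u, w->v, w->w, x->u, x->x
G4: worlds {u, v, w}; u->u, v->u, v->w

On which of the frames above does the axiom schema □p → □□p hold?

G4

This is the axiom for transitivity; its first-order frame correspondent is ∀x ∀y ∀z (Rxy ∧ Ryz → Rxz).
G1: fails — Rw1w3 and Rw3w4 but not Rw1w4.
G2: fails — Rw3w0 and Rw0w2 but not Rw3w2.
G3: fails — Rvu and Ruv but not Rvv.
G4: satisfies the condition.
Valid on: G4.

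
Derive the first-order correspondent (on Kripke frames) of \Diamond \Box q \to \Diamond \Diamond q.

This is a Sahlqvist (Geach-type) schema ◇^1□^1q → □^0◇^2q.
Minimal-valuation argument: fix x; take any y with xR^1y and any z with xR^0z. Set V(q) to the set of worlds R-reachable from y in exactly 1 step. Then □^1q holds at y, so the antecedent holds at x; validity forces ◇^2q at z, giving a w with zR^2w and yR^1w.
First-order correspondent: \forall x \forall y (xRy \to \exists w (yRw \wedge x R^2 w)).

\forall x \forall y (xRy \to \exists w (yRw \wedge x R^2 w))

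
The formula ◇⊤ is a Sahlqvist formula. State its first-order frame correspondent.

Seriality

This is a form of the D axiom.
It corresponds to seriality: ∀x ∃y Rxy.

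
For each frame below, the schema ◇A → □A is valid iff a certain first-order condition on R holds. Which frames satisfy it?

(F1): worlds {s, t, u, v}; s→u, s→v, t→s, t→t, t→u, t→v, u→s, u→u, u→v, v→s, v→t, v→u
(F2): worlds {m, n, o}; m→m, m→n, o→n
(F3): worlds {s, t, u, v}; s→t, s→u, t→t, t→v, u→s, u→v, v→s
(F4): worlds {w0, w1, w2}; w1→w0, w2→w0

Frame correspondent (Sahlqvist): ∀x ∀y ∀z (Rxy ∧ Rxz → y = z) — i.e. partial functionality.
(F1): fails — s sees both u and v.
(F2): fails — m sees both m and n.
(F3): fails — s sees both t and u.
(F4): condition met.
Valid on: (F4).

(F4)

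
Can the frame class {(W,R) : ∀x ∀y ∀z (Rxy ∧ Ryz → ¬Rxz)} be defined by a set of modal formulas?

Not definable by any modal formula

Any modally definable frame class is closed under surjective bounded morphisms.
The 7-cycle (worlds s,t,u,v,w,x,y with s→t→u→v→w→x→y→s) is intransitive. Mapping every world to a single reflexive point • is a surjective bounded morphism; the reflexive point is not intransitive (R••∧R•• but R••).
So the class is not modally definable.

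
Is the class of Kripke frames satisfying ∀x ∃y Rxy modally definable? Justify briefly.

Yes — defined by □r → ◇r

This is a Sahlqvist condition; the D axiom □r → ◇r defines it.
Suppose □r→◇r is valid. At any x set V(r)=W. Then □r at x, so ◇r at x, so x has a successor.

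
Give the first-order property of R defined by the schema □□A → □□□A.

This is a Sahlqvist (Geach-type) schema ◇^0□^2A → □^3◇^0A.
First-order correspondent: ∀x ∀z (xR³z → ∃w (xR²w ∧ z = w)).

∀x ∀z (xR³z → ∃w (xR²w ∧ z = w))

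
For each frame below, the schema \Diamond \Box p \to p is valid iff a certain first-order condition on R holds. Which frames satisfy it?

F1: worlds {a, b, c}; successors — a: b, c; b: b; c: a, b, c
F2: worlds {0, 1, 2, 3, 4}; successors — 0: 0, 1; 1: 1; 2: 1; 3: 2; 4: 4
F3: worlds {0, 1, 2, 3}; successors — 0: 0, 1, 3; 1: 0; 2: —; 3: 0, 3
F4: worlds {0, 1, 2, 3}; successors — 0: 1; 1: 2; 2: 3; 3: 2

F3

This is the axiom for symmetry; its first-order frame correspondent is \forall x \forall y (Rxy \to Ryx).
F1: fails — Rab but not Rba.
F2: fails — R32 but not R23.
F3: holds.
F4: fails — R12 but not R21.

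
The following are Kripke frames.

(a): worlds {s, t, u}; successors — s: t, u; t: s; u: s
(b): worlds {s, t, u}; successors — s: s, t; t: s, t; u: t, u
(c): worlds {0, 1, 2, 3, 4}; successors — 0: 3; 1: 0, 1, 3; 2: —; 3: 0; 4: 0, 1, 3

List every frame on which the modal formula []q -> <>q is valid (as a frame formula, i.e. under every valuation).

(a), (b)

This is the axiom for seriality; its first-order frame correspondent is forall x exists y Rxy.
(a): satisfies the condition.
(b): satisfies the condition.
(c): fails — world 2 has no successor.
Valid on: (a), (b).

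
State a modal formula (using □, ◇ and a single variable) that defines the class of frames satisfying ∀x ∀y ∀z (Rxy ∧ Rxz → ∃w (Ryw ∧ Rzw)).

This is convergence; the standard corresponding axiom is .2: ◇□q → □◇q.
Suppose ◇□q→□◇q is valid. Take Rxy, Rxz and set V(q)={w : Ryw}. Then □q at y so ◇□q at x, so □◇q at x, so ◇q at z, giving w with Rzw and Ryw.

◇□q → □◇q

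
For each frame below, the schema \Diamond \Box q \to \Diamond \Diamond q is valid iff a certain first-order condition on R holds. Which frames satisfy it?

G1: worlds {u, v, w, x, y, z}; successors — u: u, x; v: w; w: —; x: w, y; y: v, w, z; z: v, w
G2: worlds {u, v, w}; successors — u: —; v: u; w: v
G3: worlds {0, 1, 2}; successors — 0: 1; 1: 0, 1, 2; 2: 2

G3

This is the axiom for a generalized confluence (Geach) condition; its first-order frame correspondent is \forall x \forall y (xRy \to \exists w (yRw \wedge x R^2 w)).
G1: fails — vRw but no t with wRt and vR²t.
G2: fails — vRu but no t with uRt and vR²t.
G3: ✓.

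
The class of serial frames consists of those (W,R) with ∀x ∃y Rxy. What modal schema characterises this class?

□s → ◇s

A defining formula is □s → ◇s (the D axiom).
Suppose □s→◇s is valid. At any x set V(s)=W. Then □s at x, so ◇s at x, so x has a successor.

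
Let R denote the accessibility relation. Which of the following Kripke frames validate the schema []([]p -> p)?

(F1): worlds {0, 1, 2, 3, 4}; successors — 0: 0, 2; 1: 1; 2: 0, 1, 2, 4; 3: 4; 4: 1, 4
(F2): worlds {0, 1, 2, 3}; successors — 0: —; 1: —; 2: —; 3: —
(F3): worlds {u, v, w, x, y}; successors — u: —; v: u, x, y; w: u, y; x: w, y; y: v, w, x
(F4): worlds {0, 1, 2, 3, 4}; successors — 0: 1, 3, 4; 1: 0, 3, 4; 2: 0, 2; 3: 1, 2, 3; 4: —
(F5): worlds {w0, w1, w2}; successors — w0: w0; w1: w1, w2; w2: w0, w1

(F1), (F2)

Frame correspondent (Sahlqvist): forall x forall y (Rxy -> Ryy) — i.e. shift-reflexivity.
(F1): holds.
(F2): holds.
(F3): fails — Rxw but not Rww.
(F4): fails — R10 but not R00.
(F5): fails — Rw1w2 but not Rw2w2.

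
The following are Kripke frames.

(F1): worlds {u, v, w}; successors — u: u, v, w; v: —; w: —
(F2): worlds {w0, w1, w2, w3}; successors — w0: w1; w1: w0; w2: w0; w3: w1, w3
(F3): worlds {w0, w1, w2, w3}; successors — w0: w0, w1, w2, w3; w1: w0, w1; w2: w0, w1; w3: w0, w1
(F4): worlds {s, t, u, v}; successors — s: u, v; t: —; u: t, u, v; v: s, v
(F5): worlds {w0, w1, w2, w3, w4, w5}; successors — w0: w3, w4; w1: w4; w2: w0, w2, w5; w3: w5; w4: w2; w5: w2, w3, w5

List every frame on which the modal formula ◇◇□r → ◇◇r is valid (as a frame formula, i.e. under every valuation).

Frame correspondent (Sahlqvist): ∀x ∀y (xR²y → ∃w (yRw ∧ xR²w)) — i.e. a generalized confluence (Geach) condition.
(F1): fails — uR²v but no t with vRt and uR²t.
(F2): fails — w0R²w0 but no w with w0Rw and w0R²w.
(F3): condition met.
(F4): fails — sR²t but no w with tRw and sR²w.
(F5): fails — w4R²w0 but no w with w0Rw and w4R²w.

(F3)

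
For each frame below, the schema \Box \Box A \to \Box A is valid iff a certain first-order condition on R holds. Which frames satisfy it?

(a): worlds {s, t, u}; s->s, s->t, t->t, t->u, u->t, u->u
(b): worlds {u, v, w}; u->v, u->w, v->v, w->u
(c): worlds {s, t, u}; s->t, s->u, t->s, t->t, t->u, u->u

This is the axiom for density; its first-order frame correspondent is \forall x \forall y (Rxy \to \exists z (Rxz \wedge Rzy)).
(a): condition met.
(b): fails — Rwu but no z with Rwz and Rzu.
(c): condition met.

(a), (c)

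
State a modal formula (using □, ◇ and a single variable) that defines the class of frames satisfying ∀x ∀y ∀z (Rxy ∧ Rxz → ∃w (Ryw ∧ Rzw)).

◇□ψ → □◇ψ

This is convergence; the standard corresponding axiom is .2: ◇□ψ → □◇ψ.
Suppose ◇□ψ→□◇ψ is valid. Take Rxy, Rxz and set V(ψ)={w : Ryw}. Then □ψ at y so ◇□ψ at x, so □◇ψ at x, so ◇ψ at z, giving w with Rzw and Ryw.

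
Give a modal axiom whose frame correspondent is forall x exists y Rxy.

□s → ◇s

The condition is seriality. The D schema □s → ◇s defines it.
Suppose □s→◇s is valid. At any x set V(s)=W. Then □s at x, so ◇s at x, so x has a successor.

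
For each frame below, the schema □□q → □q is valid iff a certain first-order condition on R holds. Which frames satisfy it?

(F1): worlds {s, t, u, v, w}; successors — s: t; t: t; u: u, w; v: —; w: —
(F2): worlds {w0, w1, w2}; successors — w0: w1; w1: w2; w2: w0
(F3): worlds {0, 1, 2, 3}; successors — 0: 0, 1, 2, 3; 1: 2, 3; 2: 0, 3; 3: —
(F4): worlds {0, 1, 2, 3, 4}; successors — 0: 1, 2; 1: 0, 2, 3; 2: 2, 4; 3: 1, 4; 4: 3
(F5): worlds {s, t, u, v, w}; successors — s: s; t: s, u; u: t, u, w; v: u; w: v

Frame correspondent (Sahlqvist): ∀x ∀y (Rxy → ∃z (Rxz ∧ Rzy)) — i.e. density.
(F1): ✓.
(F2): fails — Rw1w2 but no z with Rw1z and Rzw2.
(F3): fails — R12 but no z with R1z and Rz2.
(F4): fails — R10 but no z with R1z and Rz0.
(F5): fails — Rwv but no z with Rwz and Rzv.

(F1)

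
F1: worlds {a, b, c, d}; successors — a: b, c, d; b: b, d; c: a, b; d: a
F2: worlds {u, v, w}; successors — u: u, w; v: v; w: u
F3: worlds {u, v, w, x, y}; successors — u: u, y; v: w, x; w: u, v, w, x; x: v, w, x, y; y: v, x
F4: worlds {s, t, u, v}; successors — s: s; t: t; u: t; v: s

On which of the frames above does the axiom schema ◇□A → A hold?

F2

Frame correspondent (Sahlqvist): ∀x ∀y (Rxy → Ryx) — i.e. symmetry.
F1: fails — Rab but not Rba.
F2: satisfies the condition.
F3: fails — Rwu but not Ruw.
F4: fails — Rvs but not Rsv.
Valid on: F2.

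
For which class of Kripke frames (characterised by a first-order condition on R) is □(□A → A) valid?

This schema is the T□ axiom.
It corresponds to shift-reflexivity: ∀x ∀y (Rxy → Ryy).

shift-reflexivity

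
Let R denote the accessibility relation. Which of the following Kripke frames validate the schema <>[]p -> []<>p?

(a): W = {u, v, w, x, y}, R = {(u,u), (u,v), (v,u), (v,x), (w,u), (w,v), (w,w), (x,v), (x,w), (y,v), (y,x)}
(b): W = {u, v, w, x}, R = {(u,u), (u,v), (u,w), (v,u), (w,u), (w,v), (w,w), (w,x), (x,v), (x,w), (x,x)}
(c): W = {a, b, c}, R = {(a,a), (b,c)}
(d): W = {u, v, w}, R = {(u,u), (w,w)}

The schema corresponds to convergence: forall x forall y forall z (Rxy & Rxz -> exists w (Ryw & Rzw)).
(a): fails — Ryx and Ryv but x and v have no common successor.
(b): fails — Rwx and Rwv but x and v have no common successor.
(c): fails — Rbc and Rbc but c and c have no common successor.
(d): holds.
Valid on: (d).

(d)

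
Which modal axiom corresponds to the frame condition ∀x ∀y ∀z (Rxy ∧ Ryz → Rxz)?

□p → □□p

A defining formula is □p → □□p (the 4 axiom).
Suppose □p→□□p is valid. Take Rxy, Ryz and set V(p)={w : Rxw}. Then □p at x, so □□p at x, so □p at y, so p at z, i.e. Rxz.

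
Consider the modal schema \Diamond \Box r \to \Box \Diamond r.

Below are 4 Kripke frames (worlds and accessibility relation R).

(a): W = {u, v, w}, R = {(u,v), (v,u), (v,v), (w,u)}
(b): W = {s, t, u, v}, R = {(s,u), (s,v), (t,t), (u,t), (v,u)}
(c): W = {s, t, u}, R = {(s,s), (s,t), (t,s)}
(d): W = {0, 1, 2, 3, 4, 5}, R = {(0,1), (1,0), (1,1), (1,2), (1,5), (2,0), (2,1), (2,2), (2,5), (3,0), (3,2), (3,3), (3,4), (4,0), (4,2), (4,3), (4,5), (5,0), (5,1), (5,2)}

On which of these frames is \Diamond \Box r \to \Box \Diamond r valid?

This is the axiom for convergence; its first-order frame correspondent is \forall x \forall y \forall z (Rxy \wedge Rxz \to \exists w (Ryw \wedge Rzw)).
(a): condition met.
(b): fails — Rsv and Rsu but v and u have no common successor.
(c): condition met.
(d): fails — R34 and R30 but 4 and 0 have no common successor.
Valid on: (a), (c).

(a), (c)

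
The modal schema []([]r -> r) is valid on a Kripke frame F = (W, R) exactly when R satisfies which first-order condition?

Suppose □(□r→r) is valid. Take Rxy and set V(r)={w : Ryw}. Then at y, □r holds; since □(□r→r) at x, □r→r at y, so r at y, i.e. Ryy.
The converse is a direct semantic check.
So the correspondent is shift-reflexivity.

shift-reflexivity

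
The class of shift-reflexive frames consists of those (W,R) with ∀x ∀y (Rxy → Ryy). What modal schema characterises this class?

This is shift-reflexivity; the standard corresponding axiom is T□: □(□r → r).
Suppose □(□r→r) is valid. Take Rxy and set V(r)={w : Ryw}. Then at y, □r holds; since □(□r→r) at x, □r→r at y, so r at y, i.e. Ryy.

□(□r → r)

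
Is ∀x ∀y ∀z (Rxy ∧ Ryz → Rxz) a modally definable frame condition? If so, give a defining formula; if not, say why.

Yes — defined by □q → □□q

The condition is transitivity. A defining modal formula is □q → □□q.
Suppose □q→□□q is valid. Take Rxy, Ryz and set V(q)={w : Rxw}. Then □q at x, so □□q at x, so □q at y, so q at z, i.e. Rxz.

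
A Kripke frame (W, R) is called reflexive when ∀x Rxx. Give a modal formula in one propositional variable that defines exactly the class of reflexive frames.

□p → p

This is reflexivity; the standard corresponding axiom is T: □p → p.
Suppose □p→p is valid. At any x set V(p)={w : Rxw}. Then □p holds at x, so p holds at x, i.e. Rxx.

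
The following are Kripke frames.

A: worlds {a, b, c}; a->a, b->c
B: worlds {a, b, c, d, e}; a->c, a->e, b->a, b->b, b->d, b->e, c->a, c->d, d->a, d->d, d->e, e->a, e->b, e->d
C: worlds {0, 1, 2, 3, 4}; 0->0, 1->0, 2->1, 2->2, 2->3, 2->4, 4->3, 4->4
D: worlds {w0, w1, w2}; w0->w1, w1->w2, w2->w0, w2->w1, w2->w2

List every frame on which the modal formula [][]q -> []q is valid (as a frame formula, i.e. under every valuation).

Frame correspondent (Sahlqvist): forall x forall y (Rxy -> exists z (Rxz & Rzy)) — i.e. density.
A: fails — Rbc but no z with Rbz and Rzc.
B: fails — Rae but no z with Raz and Rze.
C: condition met.
D: fails — Rw0w1 but no z with Rw0z and Rzw1.
Valid on: C.

C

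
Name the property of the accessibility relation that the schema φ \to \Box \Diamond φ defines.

symmetry: \forall x \forall y (Rxy \to Ryx)

This is the B axiom.
It corresponds to symmetry: \forall x \forall y (Rxy \to Ryx).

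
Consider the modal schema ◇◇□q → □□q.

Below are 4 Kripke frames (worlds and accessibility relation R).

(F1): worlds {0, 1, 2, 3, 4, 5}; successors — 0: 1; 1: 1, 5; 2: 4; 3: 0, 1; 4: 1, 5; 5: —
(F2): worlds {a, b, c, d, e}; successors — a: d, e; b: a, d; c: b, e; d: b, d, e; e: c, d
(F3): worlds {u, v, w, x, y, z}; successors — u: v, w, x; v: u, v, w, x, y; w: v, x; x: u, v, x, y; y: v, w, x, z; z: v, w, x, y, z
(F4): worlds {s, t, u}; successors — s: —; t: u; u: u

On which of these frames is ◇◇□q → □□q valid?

The schema corresponds to a generalized confluence (Geach) condition: ∀x ∀y ∀z ((xR²y ∧ xR²z) → ∃w (yRw ∧ z = w)).
(F1): fails — 0R²5, 0R²1 but no w with 5Rw and 1=w.
(F2): fails — aR²b, aR²b but no w with bRw and b=w.
(F3): fails — uR²u, uR²u but no t with uRt and u=t.
(F4): condition met.
Valid on: (F4).

(F4)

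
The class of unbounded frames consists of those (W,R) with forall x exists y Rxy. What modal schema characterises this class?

□ψ → ◇ψ

The condition is seriality. The D schema □ψ → ◇ψ defines it.
Suppose □ψ→◇ψ is valid. At any x set V(ψ)=W. Then □ψ at x, so ◇ψ at x, so x has a successor.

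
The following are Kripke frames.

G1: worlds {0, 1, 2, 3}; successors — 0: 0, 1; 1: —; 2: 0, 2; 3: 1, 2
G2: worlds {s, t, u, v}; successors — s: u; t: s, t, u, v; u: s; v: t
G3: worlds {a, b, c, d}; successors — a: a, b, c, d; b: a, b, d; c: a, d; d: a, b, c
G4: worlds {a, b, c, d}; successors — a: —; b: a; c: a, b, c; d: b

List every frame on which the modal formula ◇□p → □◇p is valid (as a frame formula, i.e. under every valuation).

G3

The schema corresponds to convergence: ∀x ∀y ∀z (Rxy ∧ Rxz → ∃w (Ryw ∧ Rzw)).
G1: fails — R00 and R01 but 0 and 1 have no common successor.
G2: fails — Rtv and Rts but v and s have no common successor.
G3: ✓.
G4: fails — Rba and Rba but a and a have no common successor.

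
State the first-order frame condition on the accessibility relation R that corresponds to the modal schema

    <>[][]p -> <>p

forall x forall y (xRy -> exists w (y R^2 w & xRw))

This is a Sahlqvist (Geach-type) schema ◇^1□^2p → □^0◇^1p.
Minimal-valuation argument: fix x; take any y with xR^1y and any z with xR^0z. Set V(p) to the set of worlds R-reachable from y in exactly 2 steps. Then □^2p holds at y, so the antecedent holds at x; validity forces ◇^1p at z, giving a w with zR^1w and yR^2w.
First-order correspondent: forall x forall y (xRy -> exists w (y R^2 w & xRw)).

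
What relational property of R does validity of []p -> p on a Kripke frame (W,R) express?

Suppose □p→p is valid. At any x set V(p)={w : Rxw}. Then □p holds at x, so p holds at x, i.e. Rxx.
Conversely, on a frame with reflexivity the schema holds at every world under every valuation.
So the correspondent is reflexivity.

reflexivity: forall x Rxx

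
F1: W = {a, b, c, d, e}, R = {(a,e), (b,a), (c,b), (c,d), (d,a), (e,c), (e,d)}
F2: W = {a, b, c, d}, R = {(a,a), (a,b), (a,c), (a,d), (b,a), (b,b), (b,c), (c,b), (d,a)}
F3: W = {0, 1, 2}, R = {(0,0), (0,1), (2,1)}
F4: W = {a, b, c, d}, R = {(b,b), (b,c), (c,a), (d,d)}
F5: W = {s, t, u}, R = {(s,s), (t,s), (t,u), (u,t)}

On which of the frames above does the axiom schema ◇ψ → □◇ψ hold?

none

This is the axiom for the Euclidean property; its first-order frame correspondent is ∀x ∀y ∀z (Rxy ∧ Rxz → Ryz).
F1: fails — Rae and Rae but not Ree.
F2: fails — Rab and Rad but not Rbd.
F3: fails — R01 and R00 but not R10.
F4: fails — Rbc and Rbc but not Rcc.
F5: fails — Rts and Rtu but not Rsu.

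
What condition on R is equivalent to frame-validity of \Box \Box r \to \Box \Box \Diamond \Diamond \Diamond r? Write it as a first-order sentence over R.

This is a Sahlqvist (Geach-type) schema ◇^0□^2r → □^2◇^3r.
Minimal-valuation argument: fix x; take any y with xR^0y and any z with xR^2z. Set V(r) to the set of worlds R-reachable from y in exactly 2 steps. Then □^2r holds at y, so the antecedent holds at x; validity forces ◇^3r at z, giving a w with zR^3w and yR^2w.
First-order correspondent: \forall x \forall z (x R^2 z \to \exists w (x R^2 w \wedge z R^3 w)).

\forall x \forall z (x R^2 z \to \exists w (x R^2 w \wedge z R^3 w))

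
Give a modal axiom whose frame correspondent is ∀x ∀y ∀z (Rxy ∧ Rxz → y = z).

This is partial functionality; the standard corresponding axiom is CD: ◇ψ → □ψ.

◇ψ → □ψ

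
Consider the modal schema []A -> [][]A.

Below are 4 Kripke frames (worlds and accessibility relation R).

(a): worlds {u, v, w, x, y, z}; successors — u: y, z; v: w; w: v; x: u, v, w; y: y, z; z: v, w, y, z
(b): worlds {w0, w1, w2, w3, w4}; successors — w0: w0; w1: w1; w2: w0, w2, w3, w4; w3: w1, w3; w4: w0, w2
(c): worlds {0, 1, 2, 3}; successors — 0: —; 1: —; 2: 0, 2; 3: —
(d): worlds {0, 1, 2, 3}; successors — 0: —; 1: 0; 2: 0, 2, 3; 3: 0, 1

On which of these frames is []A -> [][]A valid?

Frame correspondent (Sahlqvist): forall x forall y forall z (Rxy & Ryz -> Rxz) — i.e. transitivity.
(a): fails — Ruz and Rzv but not Ruv.
(b): fails — Rw4w2 and Rw2w4 but not Rw4w4.
(c): condition met.
(d): fails — R23 and R31 but not R21.

(c)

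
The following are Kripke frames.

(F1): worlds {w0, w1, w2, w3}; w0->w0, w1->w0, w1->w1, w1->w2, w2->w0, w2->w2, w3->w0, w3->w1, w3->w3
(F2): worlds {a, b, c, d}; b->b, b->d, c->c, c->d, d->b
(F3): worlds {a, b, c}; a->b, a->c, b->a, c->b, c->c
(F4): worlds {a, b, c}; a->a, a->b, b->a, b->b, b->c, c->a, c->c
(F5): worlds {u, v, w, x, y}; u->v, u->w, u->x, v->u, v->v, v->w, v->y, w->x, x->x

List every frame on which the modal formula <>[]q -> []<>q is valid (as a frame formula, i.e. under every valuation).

Frame correspondent (Sahlqvist): forall x forall y forall z (Rxy & Rxz -> exists w (Ryw & Rzw)) — i.e. convergence.
(F1): condition met.
(F2): fails — Rcc and Rcd but c and d have no common successor.
(F3): fails — Rab and Rac but b and c have no common successor.
(F4): condition met.
(F5): fails — Ruv and Ruw but v and w have no common successor.
Valid on: (F1), (F4).

(F1), (F4)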